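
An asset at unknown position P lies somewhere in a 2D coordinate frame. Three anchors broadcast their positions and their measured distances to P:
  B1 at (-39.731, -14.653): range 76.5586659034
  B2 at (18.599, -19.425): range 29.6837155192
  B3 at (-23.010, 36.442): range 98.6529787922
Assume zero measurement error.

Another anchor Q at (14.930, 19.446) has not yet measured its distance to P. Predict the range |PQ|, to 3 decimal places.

eq1: (x + 39.731)² + (y + 14.653)² = 76.5586659034²
eq2: (x − 18.599)² + (y + 19.425)² = 29.6837155192²
eq3: (x + 23.010)² + (y − 36.442)² = 98.6529787922²
eq3−eq2, eq3−eq1 (x²,y² cancel):
  83.218·x − 111.734·y = 7717.061220
  -33.442·x − 102.190·y = 3806.964206
det = 83.218·-102.190 − -111.734·-33.442 = -12240.655848
x = (7717.061220·-102.190 − -111.734·3806.964206) / -12240.655848 = 29.674811
y = (83.218·3806.964206 − 7717.061220·-33.442) / -12240.655848 = -46.964960
|P − Q| = √((29.674811 − 14.930)² + (-46.964960 − 19.446)²) = 68.028119

68.028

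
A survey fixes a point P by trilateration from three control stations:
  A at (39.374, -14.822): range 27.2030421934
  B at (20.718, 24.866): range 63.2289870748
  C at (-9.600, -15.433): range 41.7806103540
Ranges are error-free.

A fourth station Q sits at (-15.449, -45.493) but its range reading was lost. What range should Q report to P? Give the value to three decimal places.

41.538

eq1: (x − 39.374)² + (y + 14.822)² = 27.2030421934²
eq2: (x − 20.718)² + (y − 24.866)² = 63.2289870748²
eq3: (x + 9.600)² + (y + 15.433)² = 41.7806103540²
eq1−eq2, eq1−eq3 (x²,y² cancel):
  -37.312·x + 79.376·y = -3980.349382
  -97.948·x − 1.222·y = -2445.279968
det = -37.312·-1.222 − 79.376·-97.948 = 7820.315712
x = (-3980.349382·-1.222 − 79.376·-2445.279968) / 7820.315712 = 25.441496
y = (-37.312·-2445.279968 − -3980.349382·-97.948) / 7820.315712 = -38.186307
|P − Q| = √((25.441496 − -15.449)² + (-38.186307 − -45.493)²) = 41.538180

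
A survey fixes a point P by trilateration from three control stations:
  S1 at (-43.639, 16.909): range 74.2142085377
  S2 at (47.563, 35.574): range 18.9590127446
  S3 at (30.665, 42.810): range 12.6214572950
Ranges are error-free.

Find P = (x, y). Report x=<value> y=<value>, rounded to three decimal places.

eq1: (x + 43.639)² + (y − 16.909)² = 74.2142085377²
eq2: (x − 47.563)² + (y − 35.574)² = 18.9590127446²
eq3: (x − 30.665)² + (y − 42.810)² = 12.6214572950²
eq2−eq3, eq2−eq1 (x²,y² cancel):
  -33.796·x + 14.472·y = -554.567140
  -182.404·x − 37.330·y = -6485.776428
det = -33.796·-37.330 − 14.472·-182.404 = 3901.355368
x = (-554.567140·-37.330 − 14.472·-6485.776428) / 3901.355368 = 29.365217
y = (-33.796·-6485.776428 − -554.567140·-182.404) / 3901.355368 = 30.255648

x=29.365 y=30.256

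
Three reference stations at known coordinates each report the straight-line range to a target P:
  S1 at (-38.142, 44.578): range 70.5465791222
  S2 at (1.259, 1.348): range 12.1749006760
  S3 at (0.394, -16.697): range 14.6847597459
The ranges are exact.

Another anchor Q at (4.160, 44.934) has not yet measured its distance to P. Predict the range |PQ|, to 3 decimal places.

51.638

eq1: (x + 38.142)² + (y − 44.578)² = 70.5465791222²
eq2: (x − 1.259)² + (y − 1.348)² = 12.1749006760²
eq3: (x − 0.394)² + (y + 16.697)² = 14.6847597459²
eq1−eq2, eq1−eq3 (x²,y² cancel):
  78.802·x − 86.460·y = 1389.983556
  77.072·x − 122.550·y = 1598.112454
det = 78.802·-122.550 − -86.460·77.072 = -2993.539980
x = (1389.983556·-122.550 − -86.460·1598.112454) / -2993.539980 = 10.746368
y = (78.802·1598.112454 − 1389.983556·77.072) / -2993.539980 = -6.282076
|P − Q| = √((10.746368 − 4.160)² + (-6.282076 − 44.934)²) = 51.637841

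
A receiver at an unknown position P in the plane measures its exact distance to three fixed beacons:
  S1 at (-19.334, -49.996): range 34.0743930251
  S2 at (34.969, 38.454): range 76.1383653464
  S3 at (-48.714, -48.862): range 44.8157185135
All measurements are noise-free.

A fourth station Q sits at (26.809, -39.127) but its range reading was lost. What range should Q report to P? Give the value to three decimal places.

eq1: (x + 19.334)² + (y + 49.996)² = 34.0743930251²
eq2: (x − 34.969)² + (y − 38.454)² = 76.1383653464²
eq3: (x + 48.714)² + (y + 48.862)² = 44.8157185135²
eq2−eq3, eq2−eq1 (x²,y² cancel):
  -167.366·x − 174.632·y = 5847.609815
  -108.606·x − 176.900·y = 4807.848913
det = -167.366·-176.900 − -174.632·-108.606 = 10640.962408
x = (5847.609815·-176.900 − -174.632·4807.848913) / 10640.962408 = -18.310177
y = (-167.366·4807.848913 − 5847.609815·-108.606) / 10640.962408 = -15.936992
|P − Q| = √((-18.310177 − 26.809)² + (-15.936992 − -39.127)²) = 50.729840

50.730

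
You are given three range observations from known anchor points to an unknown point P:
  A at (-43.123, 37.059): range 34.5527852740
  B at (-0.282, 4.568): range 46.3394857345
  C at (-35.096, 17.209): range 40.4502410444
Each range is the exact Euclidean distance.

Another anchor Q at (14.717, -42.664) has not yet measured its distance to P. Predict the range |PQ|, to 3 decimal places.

eq1: (x + 43.123)² + (y − 37.059)² = 34.5527852740²
eq2: (x + 0.282)² + (y − 4.568)² = 46.3394857345²
eq3: (x + 35.096)² + (y − 17.209)² = 40.4502410444²
eq1−eq2, eq1−eq3 (x²,y² cancel):
  85.682·x − 64.982·y = -4165.469430
  16.054·x − 39.700·y = -2147.410743
det = 85.682·-39.700 − -64.982·16.054 = -2358.354372
x = (-4165.469430·-39.700 − -64.982·-2147.410743) / -2358.354372 = -10.950895
y = (85.682·-2147.410743 − -4165.469430·16.054) / -2358.354372 = 49.662596
|P − Q| = √((-10.950895 − 14.717)² + (49.662596 − -42.664)²) = 95.828186

95.828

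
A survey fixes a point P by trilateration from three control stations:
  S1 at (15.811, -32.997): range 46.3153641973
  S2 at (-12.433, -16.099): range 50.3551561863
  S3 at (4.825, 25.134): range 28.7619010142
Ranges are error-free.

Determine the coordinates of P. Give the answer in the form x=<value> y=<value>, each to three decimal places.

x=29.937 y=11.112

eq1: (x − 15.811)² + (y + 32.997)² = 46.3153641973²
eq2: (x + 12.433)² + (y + 16.099)² = 50.3551561863²
eq3: (x − 4.825)² + (y − 25.134)² = 28.7619010142²
eq3−eq1, eq3−eq2 (x²,y² cancel):
  21.972·x − 116.262·y = -634.074862
  -34.516·x − 82.466·y = -1949.636096
det = 21.972·-82.466 − -116.262·-34.516 = -5824.842144
x = (-634.074862·-82.466 − -116.262·-1949.636096) / -5824.842144 = 29.937116
y = (21.972·-1949.636096 − -634.074862·-34.516) / -5824.842144 = 11.111568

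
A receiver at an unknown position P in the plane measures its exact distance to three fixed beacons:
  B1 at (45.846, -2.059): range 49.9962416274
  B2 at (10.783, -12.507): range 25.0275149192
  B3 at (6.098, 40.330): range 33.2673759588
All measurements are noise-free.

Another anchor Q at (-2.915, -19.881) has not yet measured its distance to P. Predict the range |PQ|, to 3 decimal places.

28.228

eq1: (x − 45.846)² + (y + 2.059)² = 49.9962416274²
eq2: (x − 10.783)² + (y + 12.507)² = 25.0275149192²
eq3: (x − 6.098)² + (y − 40.330)² = 33.2673759588²
eq3−eq2, eq3−eq1 (x²,y² cancel):
  9.370·x − 105.674·y = -910.654566
  79.496·x − 84.778·y = -950.505181
det = 9.370·-84.778 − -105.674·79.496 = 7606.290444
x = (-910.654566·-84.778 − -105.674·-950.505181) / 7606.290444 = -3.055394
y = (9.370·-950.505181 − -910.654566·79.496) / 7606.290444 = 8.346665
|P − Q| = √((-3.055394 − -2.915)² + (8.346665 − -19.881)²) = 28.228015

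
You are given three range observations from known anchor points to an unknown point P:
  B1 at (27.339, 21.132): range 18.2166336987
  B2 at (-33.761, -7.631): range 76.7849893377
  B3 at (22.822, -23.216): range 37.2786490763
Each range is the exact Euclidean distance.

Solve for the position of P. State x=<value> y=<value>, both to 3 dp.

eq1: (x − 27.339)² + (y − 21.132)² = 18.2166336987²
eq2: (x + 33.761)² + (y + 7.631)² = 76.7849893377²
eq3: (x − 22.822)² + (y + 23.216)² = 37.2786490763²
eq3−eq1, eq3−eq2 (x²,y² cancel):
  9.034·x + 88.696·y = 1192.007939
  -113.166·x + 31.170·y = -4368.025969
det = 9.034·31.170 − 88.696·-113.166 = 10318.961316
x = (1192.007939·31.170 − 88.696·-4368.025969) / 10318.961316 = 41.145742
y = (9.034·-4368.025969 − 1192.007939·-113.166) / 10318.961316 = 9.248414

x=41.146 y=9.248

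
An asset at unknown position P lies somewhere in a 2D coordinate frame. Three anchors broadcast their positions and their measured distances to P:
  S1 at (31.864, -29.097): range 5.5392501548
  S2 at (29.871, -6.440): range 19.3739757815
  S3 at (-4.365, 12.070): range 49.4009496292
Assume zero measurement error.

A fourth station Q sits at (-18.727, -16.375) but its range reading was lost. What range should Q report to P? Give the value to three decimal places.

47.164

eq1: (x − 31.864)² + (y + 29.097)² = 5.5392501548²
eq2: (x − 29.871)² + (y + 6.440)² = 19.3739757815²
eq3: (x + 4.365)² + (y − 12.070)² = 49.4009496292²
eq2−eq3, eq2−eq1 (x²,y² cancel):
  -68.472·x + 37.020·y = -2834.115003
  3.986·x − 45.314·y = 1272.867309
det = -68.472·-45.314 − 37.020·3.986 = 2955.178488
x = (-2834.115003·-45.314 − 37.020·1272.867309) / 2955.178488 = 27.512226
y = (-68.472·1272.867309 − -2834.115003·3.986) / 2955.178488 = -25.669850
|P − Q| = √((27.512226 − -18.727)² + (-25.669850 − -16.375)²) = 47.164184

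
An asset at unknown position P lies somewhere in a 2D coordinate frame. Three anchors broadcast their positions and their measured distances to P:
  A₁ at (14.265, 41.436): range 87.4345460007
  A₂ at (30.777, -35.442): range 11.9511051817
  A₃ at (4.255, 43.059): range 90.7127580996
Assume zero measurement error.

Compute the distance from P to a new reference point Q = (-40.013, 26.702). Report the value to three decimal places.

eq1: (x − 14.265)² + (y − 41.436)² = 87.4345460007²
eq2: (x − 30.777)² + (y + 35.442)² = 11.9511051817²
eq3: (x − 4.255)² + (y − 43.059)² = 90.7127580996²
eq2−eq3, eq2−eq1 (x²,y² cancel):
  -53.044·x + 157.002·y = -8417.152154
  -33.024·x + 153.756·y = -7784.897691
det = -53.044·153.756 − 157.002·-33.024 = -2970.999216
x = (-8417.152154·153.756 − 157.002·-7784.897691) / -2970.999216 = 24.215132
y = (-53.044·-7784.897691 − -8417.152154·-33.024) / -2970.999216 = -45.430534
|P − Q| = √((24.215132 − -40.013)² + (-45.430534 − 26.702)²) = 96.583412

96.583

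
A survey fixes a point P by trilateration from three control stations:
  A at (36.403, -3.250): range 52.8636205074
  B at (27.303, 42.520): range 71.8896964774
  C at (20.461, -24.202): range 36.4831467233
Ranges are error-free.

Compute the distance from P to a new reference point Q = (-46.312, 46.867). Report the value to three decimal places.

69.885

eq1: (x − 36.403)² + (y + 3.250)² = 52.8636205074²
eq2: (x − 27.303)² + (y − 42.520)² = 71.8896964774²
eq3: (x − 20.461)² + (y + 24.202)² = 36.4831467233²
eq3−eq1, eq3−eq2 (x²,y² cancel):
  31.884·x + 41.904·y = -1132.190794
  13.684·x + 133.444·y = -2288.093581
det = 31.884·133.444 − 41.904·13.684 = 3681.314160
x = (-1132.190794·133.444 − 41.904·-2288.093581) / 3681.314160 = -14.995676
y = (31.884·-2288.093581 − -1132.190794·13.684) / 3681.314160 = -15.608740
|P − Q| = √((-14.995676 − -46.312)² + (-15.608740 − 46.867)²) = 69.885122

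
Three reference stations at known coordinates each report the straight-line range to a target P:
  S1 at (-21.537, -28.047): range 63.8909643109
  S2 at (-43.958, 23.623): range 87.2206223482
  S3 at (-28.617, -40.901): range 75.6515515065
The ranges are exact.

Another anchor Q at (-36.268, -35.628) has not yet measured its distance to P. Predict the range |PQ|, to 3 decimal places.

80.371

eq1: (x + 21.537)² + (y + 28.047)² = 63.8909643109²
eq2: (x + 43.958)² + (y − 23.623)² = 87.2206223482²
eq3: (x + 28.617)² + (y + 40.901)² = 75.6515515065²
eq3−eq2, eq3−eq1 (x²,y² cancel):
  -30.682·x + 129.048·y = -1885.752314
  14.160·x + 25.708·y = 399.754013
det = -30.682·25.708 − 129.048·14.160 = -2616.092536
x = (-1885.752314·25.708 − 129.048·399.754013) / -2616.092536 = 38.250320
y = (-30.682·399.754013 − -1885.752314·14.160) / -2616.092536 = -5.518536
|P − Q| = √((38.250320 − -36.268)² + (-5.518536 − -35.628)²) = 80.371387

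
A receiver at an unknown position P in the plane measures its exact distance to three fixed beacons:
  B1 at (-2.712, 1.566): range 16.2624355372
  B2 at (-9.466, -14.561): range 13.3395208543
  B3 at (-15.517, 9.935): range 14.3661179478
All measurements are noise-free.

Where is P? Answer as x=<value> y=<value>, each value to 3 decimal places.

x=-17.906 y=-4.231

eq1: (x + 2.712)² + (y − 1.566)² = 16.2624355372²
eq2: (x + 9.466)² + (y + 14.561)² = 13.3395208543²
eq3: (x + 15.517)² + (y − 9.935)² = 14.3661179478²
eq2−eq1, eq2−eq3 (x²,y² cancel):
  13.508·x + 32.254·y = -378.344570
  -12.102·x + 48.992·y = 9.411109
det = 13.508·48.992 − 32.254·-12.102 = 1052.121844
x = (-378.344570·48.992 − 32.254·9.411109) / 1052.121844 = -17.906104
y = (13.508·9.411109 − -378.344570·-12.102) / 1052.121844 = -4.231070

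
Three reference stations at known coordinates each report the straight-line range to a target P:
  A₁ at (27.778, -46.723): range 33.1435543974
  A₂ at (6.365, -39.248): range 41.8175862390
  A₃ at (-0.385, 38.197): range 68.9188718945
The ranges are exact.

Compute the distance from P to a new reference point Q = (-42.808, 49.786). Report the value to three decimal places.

eq1: (x − 27.778)² + (y + 46.723)² = 33.1435543974²
eq2: (x − 6.365)² + (y + 39.248)² = 41.8175862390²
eq3: (x + 0.385)² + (y − 38.197)² = 68.9188718945²
eq3−eq2, eq3−eq1 (x²,y² cancel):
  13.500·x − 154.890·y = 3122.860079
  56.326·x − 169.840·y = 5146.812684
det = 13.500·-169.840 − -154.890·56.326 = 6431.494140
x = (3122.860079·-169.840 − -154.890·5146.812684) / 6431.494140 = 41.483869
y = (13.500·5146.812684 − 3122.860079·56.326) / 6431.494140 = -16.546116
|P − Q| = √((41.483869 − -42.808)² + (-16.546116 − 49.786)²) = 107.261684

107.262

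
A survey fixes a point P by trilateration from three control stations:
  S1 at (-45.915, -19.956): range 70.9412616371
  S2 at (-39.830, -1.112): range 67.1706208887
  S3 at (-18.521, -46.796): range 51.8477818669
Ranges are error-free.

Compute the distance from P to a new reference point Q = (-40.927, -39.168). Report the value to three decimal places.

69.063

eq1: (x + 45.915)² + (y + 19.956)² = 70.9412616371²
eq2: (x + 39.830)² + (y + 1.112)² = 67.1706208887²
eq3: (x + 18.521)² + (y + 46.796)² = 51.8477818669²
eq3−eq2, eq3−eq1 (x²,y² cancel):
  -42.618·x + 91.368·y = -2768.927439
  -54.788·x + 53.680·y = -2370.934014
det = -42.618·53.680 − 91.368·-54.788 = 2718.135744
x = (-2768.927439·53.680 − 91.368·-2370.934014) / 2718.135744 = 25.014010
y = (-42.618·-2370.934014 − -2768.927439·-54.788) / 2718.135744 = -18.637601
|P − Q| = √((25.014010 − -40.927)² + (-18.637601 − -39.168)²) = 69.063116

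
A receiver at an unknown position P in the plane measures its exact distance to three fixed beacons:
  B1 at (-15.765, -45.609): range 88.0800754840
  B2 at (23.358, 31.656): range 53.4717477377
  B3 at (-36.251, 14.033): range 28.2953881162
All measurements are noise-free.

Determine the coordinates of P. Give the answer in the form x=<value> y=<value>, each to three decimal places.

x=-29.211 y=41.439

eq1: (x + 15.765)² + (y + 45.609)² = 88.0800754840²
eq2: (x − 23.358)² + (y − 31.656)² = 53.4717477377²
eq3: (x + 36.251)² + (y − 14.033)² = 28.2953881162²
eq1−eq3, eq1−eq2 (x²,y² cancel):
  -40.972·x + 119.284·y = 6139.814693
  78.246·x + 154.530·y = 4117.854285
det = -40.972·154.530 − 119.284·78.246 = -15664.899024
x = (6139.814693·154.530 − 119.284·4117.854285) / -15664.899024 = -29.211260
y = (-40.972·4117.854285 − 6139.814693·78.246) / -15664.899024 = 41.438675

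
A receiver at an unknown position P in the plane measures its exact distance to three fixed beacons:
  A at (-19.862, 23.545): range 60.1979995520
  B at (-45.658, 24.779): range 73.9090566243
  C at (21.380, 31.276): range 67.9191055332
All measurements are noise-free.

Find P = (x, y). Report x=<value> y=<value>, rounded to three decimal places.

eq1: (x + 19.862)² + (y − 23.545)² = 60.1979995520²
eq2: (x + 45.658)² + (y − 24.779)² = 73.9090566243²
eq3: (x − 21.380)² + (y − 31.276)² = 67.9191055332²
eq3−eq1, eq3−eq2 (x²,y² cancel):
  -82.484·x − 15.462·y = 502.779239
  -134.076·x − 12.994·y = 413.815474
det = -82.484·-12.994 − -15.462·-134.076 = -1001.286016
x = (502.779239·-12.994 − -15.462·413.815474) / -1001.286016 = 0.134526
y = (-82.484·413.815474 − 502.779239·-134.076) / -1001.286016 = -33.234733

x=0.135 y=-33.235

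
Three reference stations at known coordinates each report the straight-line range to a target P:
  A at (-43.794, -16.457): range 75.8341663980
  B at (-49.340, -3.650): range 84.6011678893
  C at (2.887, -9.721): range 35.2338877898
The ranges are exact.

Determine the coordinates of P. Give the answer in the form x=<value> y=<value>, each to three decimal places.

x=30.516 y=-31.586

eq1: (x + 43.794)² + (y + 16.457)² = 75.8341663980²
eq2: (x + 49.340)² + (y + 3.650)² = 84.6011678893²
eq3: (x − 2.887)² + (y + 9.721)² = 35.2338877898²
eq1−eq3, eq1−eq2 (x²,y² cancel):
  93.362·x + 13.472·y = 2423.479269
  -11.092·x + 25.614·y = -1147.526000
det = 93.362·25.614 − 13.472·-11.092 = 2540.805692
x = (2423.479269·25.614 − 13.472·-1147.526000) / 2540.805692 = 30.515702
y = (93.362·-1147.526000 − 2423.479269·-11.092) / 2540.805692 = -31.586079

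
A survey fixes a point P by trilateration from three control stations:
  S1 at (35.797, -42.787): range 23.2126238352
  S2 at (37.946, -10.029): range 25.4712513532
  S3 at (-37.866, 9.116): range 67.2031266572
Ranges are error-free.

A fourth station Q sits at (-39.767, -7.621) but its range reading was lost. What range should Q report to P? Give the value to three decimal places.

eq1: (x − 35.797)² + (y + 42.787)² = 23.2126238352²
eq2: (x − 37.946)² + (y + 10.029)² = 25.4712513532²
eq3: (x + 37.866)² + (y − 9.116)² = 67.2031266572²
eq1−eq2, eq1−eq3 (x²,y² cancel):
  4.298·x + 65.516·y = -1681.631561
  -147.326·x + 103.806·y = -5572.651493
det = 4.298·103.806 − 65.516·-147.326 = 10098.368404
x = (-1681.631561·103.806 − 65.516·-5572.651493) / 10098.368404 = 18.867839
y = (4.298·-5572.651493 − -1681.631561·-147.326) / 10098.368404 = -26.905268
|P − Q| = √((18.867839 − -39.767)² + (-26.905268 − -7.621)²) = 61.724609

61.725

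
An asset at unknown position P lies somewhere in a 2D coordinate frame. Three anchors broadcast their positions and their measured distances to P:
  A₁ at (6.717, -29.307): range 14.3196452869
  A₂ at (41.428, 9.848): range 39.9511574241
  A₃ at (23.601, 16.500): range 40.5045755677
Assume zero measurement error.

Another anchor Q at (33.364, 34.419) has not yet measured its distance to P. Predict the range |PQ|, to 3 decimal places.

eq1: (x − 6.717)² + (y + 29.307)² = 14.3196452869²
eq2: (x − 41.428)² + (y − 9.848)² = 39.9511574241²
eq3: (x − 23.601)² + (y − 16.500)² = 40.5045755677²
eq1−eq2, eq1−eq3 (x²,y² cancel):
  69.422·x + 78.310·y = -481.798788
  33.768·x + 91.614·y = -1510.329538
det = 69.422·91.614 − 78.310·33.768 = 3715.655028
x = (-481.798788·91.614 − 78.310·-1510.329538) / 3715.655028 = 19.951904
y = (69.422·-1510.329538 − -481.798788·33.768) / 3715.655028 = -23.839865
|P − Q| = √((19.951904 − 33.364)² + (-23.839865 − 34.419)²) = 59.782771

59.783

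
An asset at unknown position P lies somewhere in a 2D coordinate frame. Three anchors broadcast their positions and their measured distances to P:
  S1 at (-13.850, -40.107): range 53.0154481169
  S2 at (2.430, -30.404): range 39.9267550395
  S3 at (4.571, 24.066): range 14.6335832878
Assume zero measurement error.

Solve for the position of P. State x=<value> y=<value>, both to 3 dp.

x=5.013 y=9.439

eq1: (x + 13.850)² + (y + 40.107)² = 53.0154481169²
eq2: (x − 2.430)² + (y + 30.404)² = 39.9267550395²
eq3: (x − 4.571)² + (y − 24.066)² = 14.6335832878²
eq2−eq3, eq2−eq1 (x²,y² cancel):
  4.282·x + 108.940·y = 1049.762289
  -32.560·x − 19.406·y = -346.406138
det = 4.282·-19.406 − 108.940·-32.560 = 3463.989908
x = (1049.762289·-19.406 − 108.940·-346.406138) / 3463.989908 = 5.013236
y = (4.282·-346.406138 − 1049.762289·-32.560) / 3463.989908 = 9.439101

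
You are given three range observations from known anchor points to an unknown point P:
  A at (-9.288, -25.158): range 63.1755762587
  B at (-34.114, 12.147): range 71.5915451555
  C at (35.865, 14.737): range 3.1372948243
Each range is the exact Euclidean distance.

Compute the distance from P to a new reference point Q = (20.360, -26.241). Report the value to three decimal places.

46.935

eq1: (x + 9.288)² + (y + 25.158)² = 63.1755762587²
eq2: (x + 34.114)² + (y − 12.147)² = 71.5915451555²
eq3: (x − 35.865)² + (y − 14.737)² = 3.1372948243²
eq3−eq2, eq3−eq1 (x²,y² cancel):
  -139.958·x − 5.180·y = -5307.669508
  -90.306·x − 79.790·y = -4765.596303
det = -139.958·-79.790 − -5.180·-90.306 = 10699.463740
x = (-5307.669508·-79.790 − -5.180·-4765.596303) / 10699.463740 = 37.274126
y = (-139.958·-4765.596303 − -5307.669508·-90.306) / 10699.463740 = 17.540031
|P − Q| = √((37.274126 − 20.360)² + (17.540031 − -26.241)²) = 46.934703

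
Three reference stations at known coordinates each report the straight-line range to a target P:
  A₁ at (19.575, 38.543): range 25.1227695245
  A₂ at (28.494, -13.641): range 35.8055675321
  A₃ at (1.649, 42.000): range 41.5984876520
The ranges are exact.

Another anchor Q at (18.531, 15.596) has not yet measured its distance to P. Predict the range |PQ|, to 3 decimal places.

19.778

eq1: (x − 19.575)² + (y − 38.543)² = 25.1227695245²
eq2: (x − 28.494)² + (y + 13.641)² = 35.8055675321²
eq3: (x − 1.649)² + (y − 42.000)² = 41.5984876520²
eq2−eq1, eq2−eq3 (x²,y² cancel):
  -17.838·x + 104.368·y = 1521.643675
  -53.690·x + 111.282·y = 320.338775
det = -17.838·111.282 − 104.368·-53.690 = 3618.469604
x = (1521.643675·111.282 − 104.368·320.338775) / 3618.469604 = 37.556881
y = (-17.838·320.338775 − 1521.643675·-53.690) / 3618.469604 = 20.998614
|P − Q| = √((37.556881 − 18.531)² + (20.998614 − 15.596)²) = 19.778079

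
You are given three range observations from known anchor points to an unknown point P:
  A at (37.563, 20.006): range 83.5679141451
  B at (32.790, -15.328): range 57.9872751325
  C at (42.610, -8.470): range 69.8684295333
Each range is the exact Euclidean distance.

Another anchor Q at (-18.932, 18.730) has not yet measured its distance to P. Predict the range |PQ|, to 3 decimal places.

60.326

eq1: (x − 37.563)² + (y − 20.006)² = 83.5679141451²
eq2: (x − 32.790)² + (y + 15.328)² = 57.9872751325²
eq3: (x − 42.610)² + (y + 8.470)² = 69.8684295333²
eq3−eq2, eq3−eq1 (x²,y² cancel):
  -19.640·x − 13.716·y = 941.852052
  -10.094·x + 56.952·y = -2178.132824
det = -19.640·56.952 − -13.716·-10.094 = -1256.986584
x = (941.852052·56.952 − -13.716·-2178.132824) / -1256.986584 = -18.906398
y = (-19.640·-2178.132824 − 941.852052·-10.094) / -1256.986584 = -41.595976
|P − Q| = √((-18.906398 − -18.932)² + (-41.595976 − 18.730)²) = 60.325981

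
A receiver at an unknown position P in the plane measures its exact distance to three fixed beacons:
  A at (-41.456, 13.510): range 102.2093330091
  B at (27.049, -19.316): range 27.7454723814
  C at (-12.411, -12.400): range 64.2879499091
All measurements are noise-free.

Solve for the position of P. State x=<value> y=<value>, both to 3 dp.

eq1: (x + 41.456)² + (y − 13.510)² = 102.2093330091²
eq2: (x − 27.049)² + (y + 19.316)² = 27.7454723814²
eq3: (x + 12.411)² + (y + 12.400)² = 64.2879499091²
eq1−eq3, eq1−eq2 (x²,y² cancel):
  58.090·x − 51.820·y = 4720.480136
  137.010·x − 65.652·y = 8880.572737
det = 58.090·-65.652 − -51.820·137.010 = 3286.133520
x = (4720.480136·-65.652 − -51.820·8880.572737) / 3286.133520 = 45.732261
y = (58.090·8880.572737 − 4720.480136·137.010) / 3286.133520 = -39.828118

x=45.732 y=-39.828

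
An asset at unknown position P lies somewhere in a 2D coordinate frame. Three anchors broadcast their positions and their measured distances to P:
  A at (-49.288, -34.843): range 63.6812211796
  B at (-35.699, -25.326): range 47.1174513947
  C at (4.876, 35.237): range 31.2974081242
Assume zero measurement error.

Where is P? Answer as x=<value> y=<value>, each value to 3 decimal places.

x=1.039 y=4.176

eq1: (x + 49.288)² + (y + 34.843)² = 63.6812211796²
eq2: (x + 35.699)² + (y + 25.326)² = 47.1174513947²
eq3: (x − 4.876)² + (y − 35.237)² = 31.2974081242²
eq2−eq1, eq2−eq3 (x²,y² cancel):
  -27.178·x − 19.034·y = -107.726989
  81.150·x + 121.126·y = 590.123139
det = -27.178·121.126 − -19.034·81.150 = -1747.353328
x = (-107.726989·121.126 − -19.034·590.123139) / -1747.353328 = 1.039364
y = (-27.178·590.123139 − -107.726989·81.150) / -1747.353328 = 4.175642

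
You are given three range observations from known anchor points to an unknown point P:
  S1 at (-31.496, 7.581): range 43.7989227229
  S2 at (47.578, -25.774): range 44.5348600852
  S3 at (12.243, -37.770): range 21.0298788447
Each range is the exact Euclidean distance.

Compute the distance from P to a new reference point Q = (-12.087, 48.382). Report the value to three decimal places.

eq1: (x + 31.496)² + (y − 7.581)² = 43.7989227229²
eq2: (x − 47.578)² + (y + 25.774)² = 44.5348600852²
eq3: (x − 12.243)² + (y + 37.770)² = 21.0298788447²
eq3−eq1, eq3−eq2 (x²,y² cancel):
  -87.478·x + 90.702·y = -2003.084199
  70.670·x + 23.992·y = -189.596748
det = -87.478·23.992 − 90.702·70.670 = -8508.682516
x = (-2003.084199·23.992 − 90.702·-189.596748) / -8508.682516 = 3.627024
y = (-87.478·-189.596748 − -2003.084199·70.670) / -8508.682516 = -18.586133
|P − Q| = √((3.627024 − -12.087)² + (-18.586133 − 48.382)²) = 68.787073

68.787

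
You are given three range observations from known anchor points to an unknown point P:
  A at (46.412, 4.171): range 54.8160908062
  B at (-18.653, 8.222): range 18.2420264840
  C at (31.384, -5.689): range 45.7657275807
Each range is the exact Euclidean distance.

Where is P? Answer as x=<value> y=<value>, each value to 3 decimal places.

eq1: (x − 46.412)² + (y − 4.171)² = 54.8160908062²
eq2: (x + 18.653)² + (y − 8.222)² = 18.2420264840²
eq3: (x − 31.384)² + (y + 5.689)² = 45.7657275807²
eq2−eq1, eq2−eq3 (x²,y² cancel):
  130.130·x − 8.102·y = -916.096989
  100.074·x − 27.822·y = -1159.945807
det = 130.130·-27.822 − -8.102·100.074 = -2809.677312
x = (-916.096989·-27.822 − -8.102·-1159.945807) / -2809.677312 = -5.726554
y = (130.130·-1159.945807 − -916.096989·100.074) / -2809.677312 = 21.093617

x=-5.727 y=21.094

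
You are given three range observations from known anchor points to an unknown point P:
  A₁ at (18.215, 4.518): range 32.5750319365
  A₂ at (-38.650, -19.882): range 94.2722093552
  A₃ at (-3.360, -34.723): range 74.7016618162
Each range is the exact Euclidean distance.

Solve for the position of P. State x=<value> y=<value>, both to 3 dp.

x=46.224 y=21.149

eq1: (x − 18.215)² + (y − 4.518)² = 32.5750319365²
eq2: (x + 38.650)² + (y + 19.882)² = 94.2722093552²
eq3: (x + 3.360)² + (y + 34.723)² = 74.7016618162²
eq3−eq1, eq3−eq2 (x²,y² cancel):
  43.150·x + 78.482·y = 3654.427792
  -70.580·x + 29.682·y = -2634.771084
det = 43.150·29.682 − 78.482·-70.580 = 6820.037860
x = (3654.427792·29.682 − 78.482·-2634.771084) / 6820.037860 = 46.224499
y = (43.150·-2634.771084 − 3654.427792·-70.580) / 6820.037860 = 21.149317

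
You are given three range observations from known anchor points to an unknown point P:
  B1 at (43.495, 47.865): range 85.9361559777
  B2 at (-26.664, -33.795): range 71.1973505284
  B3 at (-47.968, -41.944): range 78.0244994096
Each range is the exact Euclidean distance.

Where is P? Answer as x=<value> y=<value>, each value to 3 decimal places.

eq1: (x − 43.495)² + (y − 47.865)² = 85.9361559777²
eq2: (x + 26.664)² + (y + 33.795)² = 71.1973505284²
eq3: (x + 47.968)² + (y + 41.944)² = 78.0244994096²
eq2−eq3, eq2−eq1 (x²,y² cancel):
  -42.608·x − 16.298·y = 1188.397453
  140.318·x + 163.320·y = 13.842147
det = -42.608·163.320 − -16.298·140.318 = -4671.835796
x = (1188.397453·163.320 − -16.298·13.842147) / -4671.835796 = -41.592787
y = (-42.608·13.842147 − 1188.397453·140.318) / -4671.835796 = 35.819611

x=-41.593 y=35.820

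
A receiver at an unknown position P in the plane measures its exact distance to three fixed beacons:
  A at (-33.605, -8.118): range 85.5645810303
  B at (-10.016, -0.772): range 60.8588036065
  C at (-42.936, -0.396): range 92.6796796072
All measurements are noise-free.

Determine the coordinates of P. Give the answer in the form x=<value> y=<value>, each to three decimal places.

eq1: (x + 33.605)² + (y + 8.118)² = 85.5645810303²
eq2: (x + 10.016)² + (y + 0.772)² = 60.8588036065²
eq3: (x + 42.936)² + (y + 0.396)² = 92.6796796072²
eq2−eq1, eq2−eq3 (x²,y² cancel):
  -47.178·x − 14.692·y = -2523.221841
  -65.840·x + 0.752·y = -3142.988364
det = -47.178·0.752 − -14.692·-65.840 = -1002.799136
x = (-2523.221841·0.752 − -14.692·-3142.988364) / -1002.799136 = 47.940057
y = (-47.178·-3142.988364 − -2523.221841·-65.840) / -1002.799136 = 17.799199

x=47.940 y=17.799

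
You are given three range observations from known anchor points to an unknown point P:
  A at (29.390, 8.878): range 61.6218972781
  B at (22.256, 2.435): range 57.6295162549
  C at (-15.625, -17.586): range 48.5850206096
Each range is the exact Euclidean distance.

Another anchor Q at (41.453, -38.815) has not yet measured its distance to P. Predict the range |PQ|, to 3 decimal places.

eq1: (x − 29.390)² + (y − 8.878)² = 61.6218972781²
eq2: (x − 22.256)² + (y − 2.435)² = 57.6295162549²
eq3: (x + 15.625)² + (y + 17.586)² = 48.5850206096²
eq2−eq1, eq2−eq3 (x²,y² cancel):
  14.268·x + 12.886·y = -34.764857
  -75.762·x − 40.042·y = 1012.806176
det = 14.268·-40.042 − 12.886·-75.762 = 404.949876
x = (-34.764857·-40.042 − 12.886·1012.806176) / 404.949876 = -28.791134
y = (14.268·1012.806176 − -34.764857·-75.762) / 404.949876 = 29.181052
|P − Q| = √((-28.791134 − 41.453)² + (29.181052 − -38.815)²) = 97.763497

97.763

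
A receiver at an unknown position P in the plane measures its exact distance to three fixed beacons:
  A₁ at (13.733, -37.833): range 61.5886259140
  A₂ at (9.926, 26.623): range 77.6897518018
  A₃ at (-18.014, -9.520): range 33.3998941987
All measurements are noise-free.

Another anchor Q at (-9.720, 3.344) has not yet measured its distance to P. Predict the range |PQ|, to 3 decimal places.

47.573

eq1: (x − 13.733)² + (y + 37.833)² = 61.5886259140²
eq2: (x − 9.926)² + (y − 26.623)² = 77.6897518018²
eq3: (x + 18.014)² + (y + 9.520)² = 33.3998941987²
eq3−eq2, eq3−eq1 (x²,y² cancel):
  55.880·x + 72.286·y = -4527.969594
  63.494·x − 56.626·y = -1472.809327
det = 55.880·-56.626 − 72.286·63.494 = -7753.988164
x = (-4527.969594·-56.626 − 72.286·-1472.809327) / -7753.988164 = -46.797118
y = (55.880·-1472.809327 − -4527.969594·63.494) / -7753.988164 = -26.463584
|P − Q| = √((-46.797118 − -9.720)² + (-26.463584 − 3.344)²) = 47.573152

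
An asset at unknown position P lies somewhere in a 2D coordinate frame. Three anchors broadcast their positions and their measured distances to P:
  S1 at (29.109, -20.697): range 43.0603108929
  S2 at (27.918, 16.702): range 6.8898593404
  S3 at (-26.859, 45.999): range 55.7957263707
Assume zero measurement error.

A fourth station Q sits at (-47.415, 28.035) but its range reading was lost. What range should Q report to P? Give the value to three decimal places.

eq1: (x − 29.109)² + (y + 20.697)² = 43.0603108929²
eq2: (x − 27.918)² + (y − 16.702)² = 6.8898593404²
eq3: (x + 26.859)² + (y − 45.999)² = 55.7957263707²
eq3−eq1, eq3−eq2 (x²,y² cancel):
  111.936·x − 133.392·y = -302.641485
  109.554·x − 58.594·y = 1286.750566
det = 111.936·-58.594 − -133.392·109.554 = 8054.849184
x = (-302.641485·-58.594 − -133.392·1286.750566) / 8054.849184 = 23.510708
y = (111.936·1286.750566 − -302.641485·109.554) / 8054.849184 = 21.997842
|P − Q| = √((23.510708 − -47.415)² + (21.997842 − 28.035)²) = 71.182184

71.182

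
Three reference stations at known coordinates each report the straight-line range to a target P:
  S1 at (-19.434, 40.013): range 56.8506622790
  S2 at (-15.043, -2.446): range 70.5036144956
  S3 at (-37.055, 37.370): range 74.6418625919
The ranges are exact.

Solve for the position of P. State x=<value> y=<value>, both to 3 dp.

eq1: (x + 19.434)² + (y − 40.013)² = 56.8506622790²
eq2: (x + 15.043)² + (y + 2.446)² = 70.5036144956²
eq3: (x + 37.055)² + (y − 37.370)² = 74.6418625919²
eq1−eq2, eq1−eq3 (x²,y² cancel):
  8.782·x − 84.918·y = -3485.207615
  -35.242·x − 5.286·y = -1548.540450
det = 8.782·-5.286 − -84.918·-35.242 = -3039.101808
x = (-3485.207615·-5.286 − -84.918·-1548.540450) / -3039.101808 = 37.207095
y = (8.782·-1548.540450 − -3485.207615·-35.242) / -3039.101808 = 44.889898

x=37.207 y=44.890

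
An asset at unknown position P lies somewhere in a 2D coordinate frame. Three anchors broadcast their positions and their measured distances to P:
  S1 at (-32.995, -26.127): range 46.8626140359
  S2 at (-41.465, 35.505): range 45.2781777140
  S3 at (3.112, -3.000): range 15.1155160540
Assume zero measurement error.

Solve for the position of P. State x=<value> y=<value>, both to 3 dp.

x=-3.733 y=10.477

eq1: (x + 32.995)² + (y + 26.127)² = 46.8626140359²
eq2: (x + 41.465)² + (y − 35.505)² = 45.2781777140²
eq3: (x − 3.112)² + (y + 3.000)² = 15.1155160540²
eq3−eq2, eq3−eq1 (x²,y² cancel):
  -89.154·x + 77.010·y = 1139.632154
  -72.214·x − 46.254·y = -215.020159
det = -89.154·-46.254 − 77.010·-72.214 = 9684.929256
x = (1139.632154·-46.254 − 77.010·-215.020159) / 9684.929256 = -3.733000
y = (-89.154·-215.020159 − 1139.632154·-72.214) / 9684.929256 = 10.476824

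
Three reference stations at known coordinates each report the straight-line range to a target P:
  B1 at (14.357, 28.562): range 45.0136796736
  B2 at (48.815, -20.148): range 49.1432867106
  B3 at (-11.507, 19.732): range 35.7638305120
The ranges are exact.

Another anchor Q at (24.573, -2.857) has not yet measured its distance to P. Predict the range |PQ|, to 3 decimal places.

eq1: (x − 14.357)² + (y − 28.562)² = 45.0136796736²
eq2: (x − 48.815)² + (y + 20.148)² = 49.1432867106²
eq3: (x + 11.507)² + (y − 19.732)² = 35.7638305120²
eq3−eq1, eq3−eq2 (x²,y² cancel):
  51.728·x + 17.660·y = -247.031365
  120.644·x − 79.760·y = 1131.072200
det = 51.728·-79.760 − 17.660·120.644 = -6256.398320
x = (-247.031365·-79.760 − 17.660·1131.072200) / -6256.398320 = 0.043398
y = (51.728·1131.072200 − -247.031365·120.644) / -6256.398320 = -14.115302
|P − Q| = √((0.043398 − 24.573)² + (-14.115302 − -2.857)²) = 26.989827

26.990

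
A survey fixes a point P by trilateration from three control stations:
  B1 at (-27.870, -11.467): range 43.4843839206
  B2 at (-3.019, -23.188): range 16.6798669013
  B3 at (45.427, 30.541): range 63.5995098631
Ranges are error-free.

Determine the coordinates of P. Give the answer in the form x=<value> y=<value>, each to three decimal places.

x=13.607 y=-24.526

eq1: (x + 27.870)² + (y + 11.467)² = 43.4843839206²
eq2: (x + 3.019)² + (y + 23.188)² = 16.6798669013²
eq3: (x − 45.427)² + (y − 30.541)² = 63.5995098631²
eq2−eq3, eq2−eq1 (x²,y² cancel):
  96.892·x + 107.458·y = -1317.112390
  -49.702·x + 23.442·y = -1251.242401
det = 96.892·23.442 − 107.458·-49.702 = 7612.219780
x = (-1317.112390·23.442 − 107.458·-1251.242401) / 7612.219780 = 13.607103
y = (96.892·-1251.242401 − -1317.112390·-49.702) / 7612.219780 = -24.526157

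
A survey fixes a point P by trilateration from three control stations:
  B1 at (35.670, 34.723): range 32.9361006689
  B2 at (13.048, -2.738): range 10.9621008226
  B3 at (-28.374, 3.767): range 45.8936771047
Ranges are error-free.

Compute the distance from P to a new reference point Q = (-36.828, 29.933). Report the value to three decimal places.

58.732

eq1: (x − 35.670)² + (y − 34.723)² = 32.9361006689²
eq2: (x − 13.048)² + (y + 2.738)² = 10.9621008226²
eq3: (x + 28.374)² + (y − 3.767)² = 45.8936771047²
eq1−eq3, eq1−eq2 (x²,y² cancel):
  -128.088·x − 61.912·y = -2680.204335
  -45.244·x − 74.922·y = -1335.669608
det = -128.088·-74.922 − -61.912·-45.244 = 6795.462608
x = (-2680.204335·-74.922 − -61.912·-1335.669608) / 6795.462608 = 17.381053
y = (-128.088·-1335.669608 − -2680.204335·-45.244) / 6795.462608 = 7.331375
|P − Q| = √((17.381053 − -36.828)² + (7.331375 − 29.933)²) = 58.732060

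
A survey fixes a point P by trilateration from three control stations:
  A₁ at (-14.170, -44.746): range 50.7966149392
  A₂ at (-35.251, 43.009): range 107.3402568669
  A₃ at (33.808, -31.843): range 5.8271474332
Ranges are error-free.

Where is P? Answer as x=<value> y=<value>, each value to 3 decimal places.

x=36.065 y=-37.215

eq1: (x + 14.170)² + (y + 44.746)² = 50.7966149392²
eq2: (x + 35.251)² + (y − 43.009)² = 107.3402568669²
eq3: (x − 33.808)² + (y + 31.843)² = 5.8271474332²
eq2−eq3, eq2−eq1 (x²,y² cancel):
  138.118·x − 149.704·y = 10552.525528
  42.162·x − 175.510·y = 8052.220989
det = 138.118·-175.510 − -149.704·42.162 = -17929.270132
x = (10552.525528·-175.510 − -149.704·8052.220989) / -17929.270132 = 36.065275
y = (138.118·8052.220989 − 10552.525528·42.162) / -17929.270132 = -37.215183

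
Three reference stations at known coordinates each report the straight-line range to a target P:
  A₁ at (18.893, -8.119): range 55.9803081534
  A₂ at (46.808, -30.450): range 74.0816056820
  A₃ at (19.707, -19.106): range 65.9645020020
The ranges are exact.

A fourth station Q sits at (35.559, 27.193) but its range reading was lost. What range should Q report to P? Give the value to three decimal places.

eq1: (x − 18.893)² + (y + 8.119)² = 55.9803081534²
eq2: (x − 46.808)² + (y + 30.450)² = 74.0816056820²
eq3: (x − 19.707)² + (y + 19.106)² = 65.9645020020²
eq3−eq2, eq3−eq1 (x²,y² cancel):
  54.202·x − 22.688·y = 1228.017503
  -1.628·x + 21.974·y = 886.979148
det = 54.202·21.974 − -22.688·-1.628 = 1154.098684
x = (1228.017503·21.974 − -22.688·886.979148) / 1154.098684 = 40.818207
y = (54.202·886.979148 − 1228.017503·-1.628) / 1154.098684 = 43.389059
|P − Q| = √((40.818207 − 35.559)² + (43.389059 − 27.193)²) = 17.028553

17.029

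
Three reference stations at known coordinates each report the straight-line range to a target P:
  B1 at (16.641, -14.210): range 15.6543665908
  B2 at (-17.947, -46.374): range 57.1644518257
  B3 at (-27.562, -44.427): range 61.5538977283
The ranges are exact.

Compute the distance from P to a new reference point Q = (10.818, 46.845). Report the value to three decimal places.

eq1: (x − 16.641)² + (y + 14.210)² = 15.6543665908²
eq2: (x + 17.947)² + (y + 46.374)² = 57.1644518257²
eq3: (x + 27.562)² + (y + 44.427)² = 61.5538977283²
eq3−eq2, eq3−eq1 (x²,y² cancel):
  19.230·x − 3.894·y = 260.328285
  88.406·x + 60.434·y = 1289.247940
det = 19.230·60.434 − -3.894·88.406 = 1506.398784
x = (260.328285·60.434 − -3.894·1289.247940) / 1506.398784 = 13.776572
y = (19.230·1289.247940 − 260.328285·88.406) / 1506.398784 = 1.180070
|P − Q| = √((13.776572 − 10.818)² + (1.180070 − 46.845)²) = 45.760671

45.761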